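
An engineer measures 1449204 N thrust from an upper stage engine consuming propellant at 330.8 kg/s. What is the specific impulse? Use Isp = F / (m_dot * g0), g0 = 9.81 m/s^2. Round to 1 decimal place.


Step 1: m_dot * g0 = 330.8 * 9.81 = 3245.15
Step 2: Isp = 1449204 / 3245.15 = 446.6 s

446.6


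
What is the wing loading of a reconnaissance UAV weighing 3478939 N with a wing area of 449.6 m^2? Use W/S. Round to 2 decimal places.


Step 1: Wing loading = W / S = 3478939 / 449.6
Step 2: Wing loading = 7737.85 N/m^2

7737.85


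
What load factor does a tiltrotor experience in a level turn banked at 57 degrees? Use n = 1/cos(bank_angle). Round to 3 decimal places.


Step 1: Convert 57 degrees to radians = 0.994838
Step 2: cos(57 deg) = 0.544639
Step 3: n = 1 / 0.544639 = 1.836

1.836


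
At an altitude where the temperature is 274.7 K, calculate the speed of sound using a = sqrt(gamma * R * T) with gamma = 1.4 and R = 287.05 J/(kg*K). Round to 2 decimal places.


Step 1: gamma * R * T = 1.4 * 287.05 * 274.7 = 110393.689
Step 2: a = sqrt(110393.689) = 332.26 m/s

332.26


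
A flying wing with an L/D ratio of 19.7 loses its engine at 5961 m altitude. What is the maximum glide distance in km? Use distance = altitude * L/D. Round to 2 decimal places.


Step 1: Glide distance = altitude * L/D = 5961 * 19.7 = 117431.7 m
Step 2: Convert to km: 117431.7 / 1000 = 117.43 km

117.43


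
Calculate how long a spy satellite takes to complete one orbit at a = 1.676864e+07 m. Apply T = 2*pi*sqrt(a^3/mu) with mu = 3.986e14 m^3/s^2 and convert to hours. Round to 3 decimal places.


Step 1: a^3 / mu = 4.715128e+21 / 3.986e14 = 1.182922e+07
Step 2: sqrt(1.182922e+07) = 3439.3638 s
Step 3: T = 2*pi * 3439.3638 = 21610.16 s
Step 4: T in hours = 21610.16 / 3600 = 6.003 hours

6.003


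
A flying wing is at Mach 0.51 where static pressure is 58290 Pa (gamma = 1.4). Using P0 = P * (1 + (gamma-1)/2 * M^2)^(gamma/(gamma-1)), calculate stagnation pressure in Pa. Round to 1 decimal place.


Step 1: (gamma-1)/2 * M^2 = 0.2 * 0.2601 = 0.05202
Step 2: 1 + 0.05202 = 1.05202
Step 3: Exponent gamma/(gamma-1) = 3.5
Step 4: P0 = 58290 * 1.05202^3.5 = 69611.0 Pa

69611.0


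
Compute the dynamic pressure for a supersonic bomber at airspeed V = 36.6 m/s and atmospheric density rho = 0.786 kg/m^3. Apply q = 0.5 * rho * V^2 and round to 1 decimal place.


Step 1: V^2 = 36.6^2 = 1339.56
Step 2: q = 0.5 * 0.786 * 1339.56
Step 3: q = 526.4 Pa

526.4


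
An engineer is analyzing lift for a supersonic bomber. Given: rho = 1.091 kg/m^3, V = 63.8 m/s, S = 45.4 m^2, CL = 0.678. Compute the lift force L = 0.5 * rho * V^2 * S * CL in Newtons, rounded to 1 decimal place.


Step 1: Calculate dynamic pressure q = 0.5 * 1.091 * 63.8^2 = 0.5 * 1.091 * 4070.44 = 2220.425 Pa
Step 2: Multiply by wing area and lift coefficient: L = 2220.425 * 45.4 * 0.678
Step 3: L = 100807.2959 * 0.678 = 68347.3 N

68347.3


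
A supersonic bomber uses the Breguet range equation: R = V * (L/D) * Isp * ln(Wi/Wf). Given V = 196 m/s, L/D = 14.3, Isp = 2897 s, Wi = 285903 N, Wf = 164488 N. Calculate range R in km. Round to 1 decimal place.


Step 1: Coefficient = V * (L/D) * Isp = 196 * 14.3 * 2897 = 8119711.6 m
Step 2: Wi/Wf = 285903 / 164488 = 1.738139
Step 3: ln(1.738139) = 0.552815
Step 4: R = 8119711.6 * 0.552815 = 4488698.2 m = 4488.7 km

4488.7


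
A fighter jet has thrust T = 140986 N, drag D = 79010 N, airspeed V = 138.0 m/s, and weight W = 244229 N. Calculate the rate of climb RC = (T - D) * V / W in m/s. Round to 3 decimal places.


Step 1: Excess thrust = T - D = 140986 - 79010 = 61976 N
Step 2: Excess power = 61976 * 138.0 = 8552688.0 W
Step 3: RC = 8552688.0 / 244229 = 35.019 m/s

35.019


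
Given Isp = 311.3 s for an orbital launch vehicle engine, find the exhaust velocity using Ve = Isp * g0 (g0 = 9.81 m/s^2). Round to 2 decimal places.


Step 1: Ve = Isp * g0 = 311.3 * 9.81
Step 2: Ve = 3053.85 m/s

3053.85


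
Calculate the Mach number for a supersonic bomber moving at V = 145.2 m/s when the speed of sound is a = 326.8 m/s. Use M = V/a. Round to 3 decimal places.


Step 1: M = V / a = 145.2 / 326.8
Step 2: M = 0.444

0.444


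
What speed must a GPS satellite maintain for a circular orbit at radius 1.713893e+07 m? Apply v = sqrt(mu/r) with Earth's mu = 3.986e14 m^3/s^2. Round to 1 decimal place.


Step 1: mu / r = 3.986e14 / 1.713893e+07 = 23256994.4565
Step 2: v = sqrt(23256994.4565) = 4822.6 m/s

4822.6


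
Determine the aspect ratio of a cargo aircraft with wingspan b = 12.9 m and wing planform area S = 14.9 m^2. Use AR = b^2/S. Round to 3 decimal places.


Step 1: b^2 = 12.9^2 = 166.41
Step 2: AR = 166.41 / 14.9 = 11.168

11.168


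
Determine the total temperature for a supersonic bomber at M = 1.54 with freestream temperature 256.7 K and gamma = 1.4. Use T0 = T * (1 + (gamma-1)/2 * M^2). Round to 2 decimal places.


Step 1: (gamma-1)/2 = 0.2
Step 2: M^2 = 2.3716
Step 3: 1 + 0.2 * 2.3716 = 1.47432
Step 4: T0 = 256.7 * 1.47432 = 378.46 K

378.46


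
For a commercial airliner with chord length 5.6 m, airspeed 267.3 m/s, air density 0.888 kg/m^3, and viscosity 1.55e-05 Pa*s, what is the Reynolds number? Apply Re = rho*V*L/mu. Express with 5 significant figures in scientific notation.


Step 1: Numerator = rho * V * L = 0.888 * 267.3 * 5.6 = 1329.22944
Step 2: Re = 1329.22944 / 1.55e-05
Step 3: Re = 8.5757e+07

8.5757e+07


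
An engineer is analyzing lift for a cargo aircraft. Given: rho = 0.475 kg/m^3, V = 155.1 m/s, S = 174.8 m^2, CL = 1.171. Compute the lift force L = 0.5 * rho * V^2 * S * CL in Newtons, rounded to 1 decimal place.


Step 1: Calculate dynamic pressure q = 0.5 * 0.475 * 155.1^2 = 0.5 * 0.475 * 24056.01 = 5713.3024 Pa
Step 2: Multiply by wing area and lift coefficient: L = 5713.3024 * 174.8 * 1.171
Step 3: L = 998685.2551 * 1.171 = 1169460.4 N

1169460.4


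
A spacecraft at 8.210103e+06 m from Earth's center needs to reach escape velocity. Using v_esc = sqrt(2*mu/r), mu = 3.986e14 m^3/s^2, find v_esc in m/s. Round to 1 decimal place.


Step 1: 2*mu/r = 2 * 3.986e14 / 8.210103e+06 = 97099878.0405
Step 2: v_esc = sqrt(97099878.0405) = 9853.9 m/s

9853.9


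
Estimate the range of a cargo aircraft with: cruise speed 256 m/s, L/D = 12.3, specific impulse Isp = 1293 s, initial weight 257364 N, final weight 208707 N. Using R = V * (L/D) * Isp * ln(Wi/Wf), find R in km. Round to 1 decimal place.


Step 1: Coefficient = V * (L/D) * Isp = 256 * 12.3 * 1293 = 4071398.4 m
Step 2: Wi/Wf = 257364 / 208707 = 1.233135
Step 3: ln(1.233135) = 0.20956
Step 4: R = 4071398.4 * 0.20956 = 853202.5 m = 853.2 km

853.2


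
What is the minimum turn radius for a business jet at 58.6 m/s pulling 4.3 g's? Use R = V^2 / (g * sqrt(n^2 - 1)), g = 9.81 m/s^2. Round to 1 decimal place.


Step 1: V^2 = 58.6^2 = 3433.96
Step 2: n^2 - 1 = 4.3^2 - 1 = 17.49
Step 3: sqrt(17.49) = 4.182105
Step 4: R = 3433.96 / (9.81 * 4.182105) = 83.7 m

83.7


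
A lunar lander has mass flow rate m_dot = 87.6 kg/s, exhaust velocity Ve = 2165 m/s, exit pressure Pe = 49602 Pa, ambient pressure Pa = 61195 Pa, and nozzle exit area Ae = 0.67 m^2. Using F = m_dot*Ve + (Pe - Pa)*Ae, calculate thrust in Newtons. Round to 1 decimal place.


Step 1: Momentum thrust = m_dot * Ve = 87.6 * 2165 = 189654.0 N
Step 2: Pressure thrust = (Pe - Pa) * Ae = (49602 - 61195) * 0.67 = -7767.31 N
Step 3: Total thrust F = 189654.0 + -7767.31 = 181886.7 N

181886.7


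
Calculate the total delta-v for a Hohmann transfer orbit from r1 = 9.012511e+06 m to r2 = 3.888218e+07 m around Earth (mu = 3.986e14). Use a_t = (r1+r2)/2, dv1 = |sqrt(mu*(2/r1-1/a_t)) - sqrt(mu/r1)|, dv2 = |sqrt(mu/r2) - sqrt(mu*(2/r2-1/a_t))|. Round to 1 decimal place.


Step 1: Transfer semi-major axis a_t = (9.012511e+06 + 3.888218e+07) / 2 = 2.394735e+07 m
Step 2: v1 (circular at r1) = sqrt(mu/r1) = 6650.37 m/s
Step 3: v_t1 = sqrt(mu*(2/r1 - 1/a_t)) = 8474.08 m/s
Step 4: dv1 = |8474.08 - 6650.37| = 1823.71 m/s
Step 5: v2 (circular at r2) = 3201.79 m/s, v_t2 = 1964.21 m/s
Step 6: dv2 = |3201.79 - 1964.21| = 1237.59 m/s
Step 7: Total delta-v = 1823.71 + 1237.59 = 3061.3 m/s

3061.3


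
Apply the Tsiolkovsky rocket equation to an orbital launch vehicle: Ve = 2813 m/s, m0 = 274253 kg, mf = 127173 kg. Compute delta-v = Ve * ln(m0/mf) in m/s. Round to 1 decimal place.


Step 1: Mass ratio m0/mf = 274253 / 127173 = 2.156535
Step 2: ln(2.156535) = 0.768503
Step 3: delta-v = 2813 * 0.768503 = 2161.8 m/s

2161.8


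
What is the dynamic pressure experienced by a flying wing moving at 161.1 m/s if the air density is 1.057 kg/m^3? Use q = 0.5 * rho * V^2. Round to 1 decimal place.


Step 1: V^2 = 161.1^2 = 25953.21
Step 2: q = 0.5 * 1.057 * 25953.21
Step 3: q = 13716.3 Pa

13716.3


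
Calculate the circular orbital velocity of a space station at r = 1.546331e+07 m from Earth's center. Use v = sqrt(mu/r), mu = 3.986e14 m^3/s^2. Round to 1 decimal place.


Step 1: mu / r = 3.986e14 / 1.546331e+07 = 25777146.0315
Step 2: v = sqrt(25777146.0315) = 5077.1 m/s

5077.1


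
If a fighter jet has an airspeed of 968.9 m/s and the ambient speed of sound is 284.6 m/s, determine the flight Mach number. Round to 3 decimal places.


Step 1: M = V / a = 968.9 / 284.6
Step 2: M = 3.404

3.404


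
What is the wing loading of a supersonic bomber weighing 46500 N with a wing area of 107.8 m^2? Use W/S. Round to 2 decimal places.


Step 1: Wing loading = W / S = 46500 / 107.8
Step 2: Wing loading = 431.35 N/m^2

431.35


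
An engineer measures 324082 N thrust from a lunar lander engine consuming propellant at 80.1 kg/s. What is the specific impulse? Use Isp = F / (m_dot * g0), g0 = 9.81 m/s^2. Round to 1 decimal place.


Step 1: m_dot * g0 = 80.1 * 9.81 = 785.78
Step 2: Isp = 324082 / 785.78 = 412.4 s

412.4


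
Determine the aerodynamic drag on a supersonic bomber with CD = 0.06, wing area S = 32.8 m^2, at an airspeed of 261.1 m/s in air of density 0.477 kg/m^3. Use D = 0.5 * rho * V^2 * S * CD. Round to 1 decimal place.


Step 1: Dynamic pressure q = 0.5 * 0.477 * 261.1^2 = 16259.3106 Pa
Step 2: Drag D = q * S * CD = 16259.3106 * 32.8 * 0.06
Step 3: D = 31998.3 N

31998.3


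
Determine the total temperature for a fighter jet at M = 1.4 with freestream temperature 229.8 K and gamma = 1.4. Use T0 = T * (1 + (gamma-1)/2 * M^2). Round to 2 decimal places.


Step 1: (gamma-1)/2 = 0.2
Step 2: M^2 = 1.96
Step 3: 1 + 0.2 * 1.96 = 1.392
Step 4: T0 = 229.8 * 1.392 = 319.88 K

319.88


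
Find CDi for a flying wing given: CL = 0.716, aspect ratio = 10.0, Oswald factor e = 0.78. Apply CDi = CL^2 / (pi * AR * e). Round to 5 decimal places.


Step 1: CL^2 = 0.716^2 = 0.512656
Step 2: pi * AR * e = 3.14159 * 10.0 * 0.78 = 24.504423
Step 3: CDi = 0.512656 / 24.504423 = 0.02092

0.02092


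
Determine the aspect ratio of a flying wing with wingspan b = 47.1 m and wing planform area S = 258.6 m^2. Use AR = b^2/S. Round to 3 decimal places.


Step 1: b^2 = 47.1^2 = 2218.41
Step 2: AR = 2218.41 / 258.6 = 8.579

8.579


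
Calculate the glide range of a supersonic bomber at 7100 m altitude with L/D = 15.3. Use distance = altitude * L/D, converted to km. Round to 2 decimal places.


Step 1: Glide distance = altitude * L/D = 7100 * 15.3 = 108630.0 m
Step 2: Convert to km: 108630.0 / 1000 = 108.63 km

108.63


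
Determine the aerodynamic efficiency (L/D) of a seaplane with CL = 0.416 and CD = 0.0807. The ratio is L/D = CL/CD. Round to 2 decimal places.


Step 1: L/D = CL / CD = 0.416 / 0.0807
Step 2: L/D = 5.15

5.15


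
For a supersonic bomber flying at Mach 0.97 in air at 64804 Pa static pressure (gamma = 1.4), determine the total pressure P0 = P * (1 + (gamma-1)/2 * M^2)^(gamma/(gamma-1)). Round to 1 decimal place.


Step 1: (gamma-1)/2 * M^2 = 0.2 * 0.9409 = 0.18818
Step 2: 1 + 0.18818 = 1.18818
Step 3: Exponent gamma/(gamma-1) = 3.5
Step 4: P0 = 64804 * 1.18818^3.5 = 118492.2 Pa

118492.2


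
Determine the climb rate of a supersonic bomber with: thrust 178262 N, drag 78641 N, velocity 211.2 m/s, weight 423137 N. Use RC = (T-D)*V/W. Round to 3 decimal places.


Step 1: Excess thrust = T - D = 178262 - 78641 = 99621 N
Step 2: Excess power = 99621 * 211.2 = 21039955.2 W
Step 3: RC = 21039955.2 / 423137 = 49.724 m/s

49.724


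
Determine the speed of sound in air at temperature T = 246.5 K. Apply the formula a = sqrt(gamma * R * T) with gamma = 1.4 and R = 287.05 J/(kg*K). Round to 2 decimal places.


Step 1: gamma * R * T = 1.4 * 287.05 * 246.5 = 99060.955
Step 2: a = sqrt(99060.955) = 314.74 m/s

314.74


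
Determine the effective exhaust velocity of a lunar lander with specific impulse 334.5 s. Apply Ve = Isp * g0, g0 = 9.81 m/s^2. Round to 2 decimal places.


Step 1: Ve = Isp * g0 = 334.5 * 9.81
Step 2: Ve = 3281.45 m/s

3281.45


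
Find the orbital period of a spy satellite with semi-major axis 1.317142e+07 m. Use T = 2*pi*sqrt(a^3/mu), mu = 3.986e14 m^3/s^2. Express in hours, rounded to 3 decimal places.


Step 1: a^3 / mu = 2.285061e+21 / 3.986e14 = 5.732717e+06
Step 2: sqrt(5.732717e+06) = 2394.3093 s
Step 3: T = 2*pi * 2394.3093 = 15043.89 s
Step 4: T in hours = 15043.89 / 3600 = 4.179 hours

4.179


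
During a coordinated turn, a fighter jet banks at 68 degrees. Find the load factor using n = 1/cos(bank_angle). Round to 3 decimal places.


Step 1: Convert 68 degrees to radians = 1.186824
Step 2: cos(68 deg) = 0.374607
Step 3: n = 1 / 0.374607 = 2.669

2.669


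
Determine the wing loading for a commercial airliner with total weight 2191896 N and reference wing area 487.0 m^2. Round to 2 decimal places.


Step 1: Wing loading = W / S = 2191896 / 487.0
Step 2: Wing loading = 4500.81 N/m^2

4500.81


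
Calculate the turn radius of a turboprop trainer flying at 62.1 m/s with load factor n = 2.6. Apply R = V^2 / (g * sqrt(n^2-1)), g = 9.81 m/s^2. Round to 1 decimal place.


Step 1: V^2 = 62.1^2 = 3856.41
Step 2: n^2 - 1 = 2.6^2 - 1 = 5.76
Step 3: sqrt(5.76) = 2.4
Step 4: R = 3856.41 / (9.81 * 2.4) = 163.8 m

163.8


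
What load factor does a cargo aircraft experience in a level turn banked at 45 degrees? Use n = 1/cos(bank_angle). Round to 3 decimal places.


Step 1: Convert 45 degrees to radians = 0.785398
Step 2: cos(45 deg) = 0.707107
Step 3: n = 1 / 0.707107 = 1.414

1.414


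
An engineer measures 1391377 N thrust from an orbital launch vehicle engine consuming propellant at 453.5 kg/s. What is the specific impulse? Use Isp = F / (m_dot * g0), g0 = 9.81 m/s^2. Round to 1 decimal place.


Step 1: m_dot * g0 = 453.5 * 9.81 = 4448.84
Step 2: Isp = 1391377 / 4448.84 = 312.8 s

312.8


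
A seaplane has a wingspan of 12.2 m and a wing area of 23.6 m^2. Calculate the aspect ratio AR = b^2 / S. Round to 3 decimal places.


Step 1: b^2 = 12.2^2 = 148.84
Step 2: AR = 148.84 / 23.6 = 6.307

6.307


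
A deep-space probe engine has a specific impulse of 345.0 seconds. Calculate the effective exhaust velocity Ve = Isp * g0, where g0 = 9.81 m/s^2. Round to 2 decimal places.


Step 1: Ve = Isp * g0 = 345.0 * 9.81
Step 2: Ve = 3384.45 m/s

3384.45


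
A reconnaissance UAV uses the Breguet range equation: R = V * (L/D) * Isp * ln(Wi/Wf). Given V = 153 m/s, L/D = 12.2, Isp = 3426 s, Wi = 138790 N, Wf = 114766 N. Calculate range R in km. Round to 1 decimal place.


Step 1: Coefficient = V * (L/D) * Isp = 153 * 12.2 * 3426 = 6394971.6 m
Step 2: Wi/Wf = 138790 / 114766 = 1.20933
Step 3: ln(1.20933) = 0.190067
Step 4: R = 6394971.6 * 0.190067 = 1215471.3 m = 1215.5 km

1215.5


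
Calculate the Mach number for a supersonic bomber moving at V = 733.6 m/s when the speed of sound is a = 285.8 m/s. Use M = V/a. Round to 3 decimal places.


Step 1: M = V / a = 733.6 / 285.8
Step 2: M = 2.567

2.567


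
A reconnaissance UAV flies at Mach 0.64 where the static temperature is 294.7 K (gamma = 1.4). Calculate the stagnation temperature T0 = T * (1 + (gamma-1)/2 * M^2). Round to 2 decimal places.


Step 1: (gamma-1)/2 = 0.2
Step 2: M^2 = 0.4096
Step 3: 1 + 0.2 * 0.4096 = 1.08192
Step 4: T0 = 294.7 * 1.08192 = 318.84 K

318.84


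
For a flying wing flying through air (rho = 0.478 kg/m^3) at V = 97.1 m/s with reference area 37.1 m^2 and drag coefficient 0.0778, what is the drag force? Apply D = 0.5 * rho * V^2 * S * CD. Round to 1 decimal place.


Step 1: Dynamic pressure q = 0.5 * 0.478 * 97.1^2 = 2253.39 Pa
Step 2: Drag D = q * S * CD = 2253.39 * 37.1 * 0.0778
Step 3: D = 6504.1 N

6504.1


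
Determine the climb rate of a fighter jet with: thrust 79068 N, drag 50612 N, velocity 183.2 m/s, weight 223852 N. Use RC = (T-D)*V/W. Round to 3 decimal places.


Step 1: Excess thrust = T - D = 79068 - 50612 = 28456 N
Step 2: Excess power = 28456 * 183.2 = 5213139.2 W
Step 3: RC = 5213139.2 / 223852 = 23.288 m/s

23.288


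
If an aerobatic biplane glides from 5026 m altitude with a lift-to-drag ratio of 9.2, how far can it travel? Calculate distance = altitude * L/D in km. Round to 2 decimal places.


Step 1: Glide distance = altitude * L/D = 5026 * 9.2 = 46239.2 m
Step 2: Convert to km: 46239.2 / 1000 = 46.24 km

46.24


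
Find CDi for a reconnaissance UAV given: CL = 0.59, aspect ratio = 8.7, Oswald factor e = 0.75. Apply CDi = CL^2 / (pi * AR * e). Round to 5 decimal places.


Step 1: CL^2 = 0.59^2 = 0.3481
Step 2: pi * AR * e = 3.14159 * 8.7 * 0.75 = 20.498892
Step 3: CDi = 0.3481 / 20.498892 = 0.01698

0.01698


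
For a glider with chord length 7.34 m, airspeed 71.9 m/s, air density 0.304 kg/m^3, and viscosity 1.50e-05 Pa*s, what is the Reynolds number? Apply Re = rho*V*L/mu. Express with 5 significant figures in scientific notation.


Step 1: Numerator = rho * V * L = 0.304 * 71.9 * 7.34 = 160.434784
Step 2: Re = 160.434784 / 1.50e-05
Step 3: Re = 1.0696e+07

1.0696e+07


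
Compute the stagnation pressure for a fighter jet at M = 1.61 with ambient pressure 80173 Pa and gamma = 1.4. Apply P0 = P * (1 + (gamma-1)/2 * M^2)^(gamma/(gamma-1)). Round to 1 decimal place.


Step 1: (gamma-1)/2 * M^2 = 0.2 * 2.5921 = 0.51842
Step 2: 1 + 0.51842 = 1.51842
Step 3: Exponent gamma/(gamma-1) = 3.5
Step 4: P0 = 80173 * 1.51842^3.5 = 345859.6 Pa

345859.6


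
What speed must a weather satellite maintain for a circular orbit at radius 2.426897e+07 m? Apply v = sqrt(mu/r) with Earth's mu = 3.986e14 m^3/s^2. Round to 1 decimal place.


Step 1: mu / r = 3.986e14 / 2.426897e+07 = 16424265.2243
Step 2: v = sqrt(16424265.2243) = 4052.7 m/s

4052.7


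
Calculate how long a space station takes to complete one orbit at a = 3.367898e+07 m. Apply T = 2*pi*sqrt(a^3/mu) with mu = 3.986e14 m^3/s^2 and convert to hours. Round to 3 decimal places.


Step 1: a^3 / mu = 3.820118e+22 / 3.986e14 = 9.583839e+07
Step 2: sqrt(9.583839e+07) = 9789.7082 s
Step 3: T = 2*pi * 9789.7082 = 61510.55 s
Step 4: T in hours = 61510.55 / 3600 = 17.086 hours

17.086


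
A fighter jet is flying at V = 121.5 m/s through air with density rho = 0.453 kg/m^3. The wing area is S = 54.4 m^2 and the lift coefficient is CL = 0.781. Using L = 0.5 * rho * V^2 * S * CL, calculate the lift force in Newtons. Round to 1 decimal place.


Step 1: Calculate dynamic pressure q = 0.5 * 0.453 * 121.5^2 = 0.5 * 0.453 * 14762.25 = 3343.6496 Pa
Step 2: Multiply by wing area and lift coefficient: L = 3343.6496 * 54.4 * 0.781
Step 3: L = 181894.5396 * 0.781 = 142059.6 N

142059.6


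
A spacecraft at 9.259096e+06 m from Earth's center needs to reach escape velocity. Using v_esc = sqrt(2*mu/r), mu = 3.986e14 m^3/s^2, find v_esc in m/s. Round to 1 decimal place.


Step 1: 2*mu/r = 2 * 3.986e14 / 9.259096e+06 = 86099118.0997
Step 2: v_esc = sqrt(86099118.0997) = 9279.0 m/s

9279.0


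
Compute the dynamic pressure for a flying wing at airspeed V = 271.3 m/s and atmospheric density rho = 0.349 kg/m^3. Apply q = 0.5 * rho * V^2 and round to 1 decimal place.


Step 1: V^2 = 271.3^2 = 73603.69
Step 2: q = 0.5 * 0.349 * 73603.69
Step 3: q = 12843.8 Pa

12843.8


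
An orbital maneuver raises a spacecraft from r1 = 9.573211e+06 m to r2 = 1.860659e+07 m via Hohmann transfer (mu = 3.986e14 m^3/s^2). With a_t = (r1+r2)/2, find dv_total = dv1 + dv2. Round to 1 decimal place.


Step 1: Transfer semi-major axis a_t = (9.573211e+06 + 1.860659e+07) / 2 = 1.408990e+07 m
Step 2: v1 (circular at r1) = sqrt(mu/r1) = 6452.68 m/s
Step 3: v_t1 = sqrt(mu*(2/r1 - 1/a_t)) = 7415.14 m/s
Step 4: dv1 = |7415.14 - 6452.68| = 962.46 m/s
Step 5: v2 (circular at r2) = 4628.45 m/s, v_t2 = 3815.14 m/s
Step 6: dv2 = |4628.45 - 3815.14| = 813.31 m/s
Step 7: Total delta-v = 962.46 + 813.31 = 1775.8 m/s

1775.8


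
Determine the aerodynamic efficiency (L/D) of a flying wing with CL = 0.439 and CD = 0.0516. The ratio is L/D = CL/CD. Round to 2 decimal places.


Step 1: L/D = CL / CD = 0.439 / 0.0516
Step 2: L/D = 8.51

8.51


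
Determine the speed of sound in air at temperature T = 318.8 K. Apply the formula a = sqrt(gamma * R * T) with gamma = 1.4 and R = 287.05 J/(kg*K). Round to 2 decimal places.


Step 1: gamma * R * T = 1.4 * 287.05 * 318.8 = 128116.156
Step 2: a = sqrt(128116.156) = 357.93 m/s

357.93


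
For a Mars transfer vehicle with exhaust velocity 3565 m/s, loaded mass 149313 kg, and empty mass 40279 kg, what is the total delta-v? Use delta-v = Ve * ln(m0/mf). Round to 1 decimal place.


Step 1: Mass ratio m0/mf = 149313 / 40279 = 3.706969
Step 2: ln(3.706969) = 1.310215
Step 3: delta-v = 3565 * 1.310215 = 4670.9 m/s

4670.9


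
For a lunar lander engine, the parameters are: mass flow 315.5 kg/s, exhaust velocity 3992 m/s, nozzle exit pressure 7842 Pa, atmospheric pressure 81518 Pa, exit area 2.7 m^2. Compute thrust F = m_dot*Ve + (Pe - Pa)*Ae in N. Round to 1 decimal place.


Step 1: Momentum thrust = m_dot * Ve = 315.5 * 3992 = 1259476.0 N
Step 2: Pressure thrust = (Pe - Pa) * Ae = (7842 - 81518) * 2.7 = -198925.2 N
Step 3: Total thrust F = 1259476.0 + -198925.2 = 1060550.8 N

1060550.8


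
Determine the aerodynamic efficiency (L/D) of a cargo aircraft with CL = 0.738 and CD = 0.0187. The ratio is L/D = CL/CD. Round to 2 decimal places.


Step 1: L/D = CL / CD = 0.738 / 0.0187
Step 2: L/D = 39.47

39.47


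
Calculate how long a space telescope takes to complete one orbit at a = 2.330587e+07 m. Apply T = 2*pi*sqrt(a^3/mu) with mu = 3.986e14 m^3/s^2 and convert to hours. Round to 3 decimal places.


Step 1: a^3 / mu = 1.265890e+22 / 3.986e14 = 3.175840e+07
Step 2: sqrt(3.175840e+07) = 5635.4595 s
Step 3: T = 2*pi * 5635.4595 = 35408.64 s
Step 4: T in hours = 35408.64 / 3600 = 9.836 hours

9.836


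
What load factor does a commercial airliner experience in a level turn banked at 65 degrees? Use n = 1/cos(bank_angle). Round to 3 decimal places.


Step 1: Convert 65 degrees to radians = 1.134464
Step 2: cos(65 deg) = 0.422618
Step 3: n = 1 / 0.422618 = 2.366

2.366


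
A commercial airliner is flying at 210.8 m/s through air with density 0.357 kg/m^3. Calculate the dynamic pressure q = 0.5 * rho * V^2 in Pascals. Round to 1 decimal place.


Step 1: V^2 = 210.8^2 = 44436.64
Step 2: q = 0.5 * 0.357 * 44436.64
Step 3: q = 7931.9 Pa

7931.9


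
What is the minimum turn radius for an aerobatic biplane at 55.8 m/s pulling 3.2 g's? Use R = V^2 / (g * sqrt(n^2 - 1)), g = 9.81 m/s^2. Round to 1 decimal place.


Step 1: V^2 = 55.8^2 = 3113.64
Step 2: n^2 - 1 = 3.2^2 - 1 = 9.24
Step 3: sqrt(9.24) = 3.039737
Step 4: R = 3113.64 / (9.81 * 3.039737) = 104.4 m

104.4


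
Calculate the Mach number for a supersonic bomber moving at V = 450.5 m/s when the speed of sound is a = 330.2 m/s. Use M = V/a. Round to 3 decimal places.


Step 1: M = V / a = 450.5 / 330.2
Step 2: M = 1.364

1.364


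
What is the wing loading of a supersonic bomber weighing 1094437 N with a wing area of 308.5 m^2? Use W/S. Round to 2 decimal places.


Step 1: Wing loading = W / S = 1094437 / 308.5
Step 2: Wing loading = 3547.61 N/m^2

3547.61


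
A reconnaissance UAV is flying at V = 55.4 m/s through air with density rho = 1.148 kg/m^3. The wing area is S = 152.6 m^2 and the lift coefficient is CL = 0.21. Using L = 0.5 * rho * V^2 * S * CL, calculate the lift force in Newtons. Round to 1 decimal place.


Step 1: Calculate dynamic pressure q = 0.5 * 1.148 * 55.4^2 = 0.5 * 1.148 * 3069.16 = 1761.6978 Pa
Step 2: Multiply by wing area and lift coefficient: L = 1761.6978 * 152.6 * 0.21
Step 3: L = 268835.0904 * 0.21 = 56455.4 N

56455.4


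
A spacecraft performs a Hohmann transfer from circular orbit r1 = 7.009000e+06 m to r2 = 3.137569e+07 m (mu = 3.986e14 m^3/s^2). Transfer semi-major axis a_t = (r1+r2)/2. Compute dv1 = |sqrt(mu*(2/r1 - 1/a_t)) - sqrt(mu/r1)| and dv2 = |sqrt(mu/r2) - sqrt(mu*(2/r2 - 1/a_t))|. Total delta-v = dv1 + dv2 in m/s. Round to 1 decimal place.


Step 1: Transfer semi-major axis a_t = (7.009000e+06 + 3.137569e+07) / 2 = 1.919234e+07 m
Step 2: v1 (circular at r1) = sqrt(mu/r1) = 7541.2 m/s
Step 3: v_t1 = sqrt(mu*(2/r1 - 1/a_t)) = 9642.14 m/s
Step 4: dv1 = |9642.14 - 7541.2| = 2100.93 m/s
Step 5: v2 (circular at r2) = 3564.28 m/s, v_t2 = 2153.95 m/s
Step 6: dv2 = |3564.28 - 2153.95| = 1410.33 m/s
Step 7: Total delta-v = 2100.93 + 1410.33 = 3511.3 m/s

3511.3


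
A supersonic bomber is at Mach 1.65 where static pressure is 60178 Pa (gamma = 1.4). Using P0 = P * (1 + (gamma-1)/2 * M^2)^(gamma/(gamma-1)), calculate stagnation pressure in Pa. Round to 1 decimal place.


Step 1: (gamma-1)/2 * M^2 = 0.2 * 2.7225 = 0.5445
Step 2: 1 + 0.5445 = 1.5445
Step 3: Exponent gamma/(gamma-1) = 3.5
Step 4: P0 = 60178 * 1.5445^3.5 = 275546.8 Pa

275546.8


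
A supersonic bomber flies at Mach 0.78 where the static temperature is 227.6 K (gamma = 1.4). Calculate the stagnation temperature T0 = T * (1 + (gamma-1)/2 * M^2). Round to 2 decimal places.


Step 1: (gamma-1)/2 = 0.2
Step 2: M^2 = 0.6084
Step 3: 1 + 0.2 * 0.6084 = 1.12168
Step 4: T0 = 227.6 * 1.12168 = 255.29 K

255.29


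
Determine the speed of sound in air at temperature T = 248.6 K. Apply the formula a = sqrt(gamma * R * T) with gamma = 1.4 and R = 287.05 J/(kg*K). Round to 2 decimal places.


Step 1: gamma * R * T = 1.4 * 287.05 * 248.6 = 99904.882
Step 2: a = sqrt(99904.882) = 316.08 m/s

316.08


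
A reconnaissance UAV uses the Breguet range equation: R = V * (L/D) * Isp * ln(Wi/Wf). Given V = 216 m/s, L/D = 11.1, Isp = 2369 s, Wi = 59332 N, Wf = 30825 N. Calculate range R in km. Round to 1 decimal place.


Step 1: Coefficient = V * (L/D) * Isp = 216 * 11.1 * 2369 = 5679914.4 m
Step 2: Wi/Wf = 59332 / 30825 = 1.924801
Step 3: ln(1.924801) = 0.654823
Step 4: R = 5679914.4 * 0.654823 = 3719337.1 m = 3719.3 km

3719.3


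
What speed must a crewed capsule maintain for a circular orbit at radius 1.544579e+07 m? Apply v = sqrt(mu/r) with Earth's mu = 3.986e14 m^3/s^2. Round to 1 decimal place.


Step 1: mu / r = 3.986e14 / 1.544579e+07 = 25806384.7819
Step 2: v = sqrt(25806384.7819) = 5080.0 m/s

5080.0


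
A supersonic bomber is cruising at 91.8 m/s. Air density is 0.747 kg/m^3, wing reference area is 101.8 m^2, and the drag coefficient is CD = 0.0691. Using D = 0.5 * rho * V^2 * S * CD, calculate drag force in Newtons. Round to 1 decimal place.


Step 1: Dynamic pressure q = 0.5 * 0.747 * 91.8^2 = 3147.5741 Pa
Step 2: Drag D = q * S * CD = 3147.5741 * 101.8 * 0.0691
Step 3: D = 22141.2 N

22141.2


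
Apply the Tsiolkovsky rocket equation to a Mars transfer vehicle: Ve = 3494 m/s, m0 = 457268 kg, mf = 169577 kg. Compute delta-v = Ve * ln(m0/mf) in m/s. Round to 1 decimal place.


Step 1: Mass ratio m0/mf = 457268 / 169577 = 2.696521
Step 2: ln(2.696521) = 0.991963
Step 3: delta-v = 3494 * 0.991963 = 3465.9 m/s

3465.9


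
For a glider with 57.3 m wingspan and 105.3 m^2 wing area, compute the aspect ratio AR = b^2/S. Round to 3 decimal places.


Step 1: b^2 = 57.3^2 = 3283.29
Step 2: AR = 3283.29 / 105.3 = 31.180

31.180


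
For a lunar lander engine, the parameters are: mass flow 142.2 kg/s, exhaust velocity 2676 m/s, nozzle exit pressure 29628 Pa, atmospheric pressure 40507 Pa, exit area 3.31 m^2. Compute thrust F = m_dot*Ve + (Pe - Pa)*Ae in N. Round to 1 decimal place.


Step 1: Momentum thrust = m_dot * Ve = 142.2 * 2676 = 380527.2 N
Step 2: Pressure thrust = (Pe - Pa) * Ae = (29628 - 40507) * 3.31 = -36009.49 N
Step 3: Total thrust F = 380527.2 + -36009.49 = 344517.7 N

344517.7


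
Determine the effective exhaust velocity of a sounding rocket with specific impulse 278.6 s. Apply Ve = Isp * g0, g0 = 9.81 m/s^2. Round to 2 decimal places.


Step 1: Ve = Isp * g0 = 278.6 * 9.81
Step 2: Ve = 2733.07 m/s

2733.07


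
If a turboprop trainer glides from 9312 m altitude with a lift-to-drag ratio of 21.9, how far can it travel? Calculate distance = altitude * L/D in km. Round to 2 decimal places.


Step 1: Glide distance = altitude * L/D = 9312 * 21.9 = 203932.8 m
Step 2: Convert to km: 203932.8 / 1000 = 203.93 km

203.93


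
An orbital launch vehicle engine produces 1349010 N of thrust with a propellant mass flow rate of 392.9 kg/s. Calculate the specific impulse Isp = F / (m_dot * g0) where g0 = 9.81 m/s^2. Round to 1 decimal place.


Step 1: m_dot * g0 = 392.9 * 9.81 = 3854.35
Step 2: Isp = 1349010 / 3854.35 = 350.0 s

350.0


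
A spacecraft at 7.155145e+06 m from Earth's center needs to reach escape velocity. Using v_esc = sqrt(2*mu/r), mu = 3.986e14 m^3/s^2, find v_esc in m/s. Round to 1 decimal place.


Step 1: 2*mu/r = 2 * 3.986e14 / 7.155145e+06 = 111416330.4867
Step 2: v_esc = sqrt(111416330.4867) = 10555.4 m/s

10555.4


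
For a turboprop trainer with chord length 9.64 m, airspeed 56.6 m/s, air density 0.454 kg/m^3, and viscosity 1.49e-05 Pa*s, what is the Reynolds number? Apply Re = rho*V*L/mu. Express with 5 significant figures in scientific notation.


Step 1: Numerator = rho * V * L = 0.454 * 56.6 * 9.64 = 247.713296
Step 2: Re = 247.713296 / 1.49e-05
Step 3: Re = 1.6625e+07

1.6625e+07


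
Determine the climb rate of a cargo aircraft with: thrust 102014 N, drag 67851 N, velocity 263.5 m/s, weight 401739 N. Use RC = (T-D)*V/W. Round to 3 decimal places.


Step 1: Excess thrust = T - D = 102014 - 67851 = 34163 N
Step 2: Excess power = 34163 * 263.5 = 9001950.5 W
Step 3: RC = 9001950.5 / 401739 = 22.407 m/s

22.407


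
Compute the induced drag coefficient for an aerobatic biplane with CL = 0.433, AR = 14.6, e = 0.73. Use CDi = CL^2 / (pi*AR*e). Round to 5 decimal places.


Step 1: CL^2 = 0.433^2 = 0.187489
Step 2: pi * AR * e = 3.14159 * 14.6 * 0.73 = 33.483095
Step 3: CDi = 0.187489 / 33.483095 = 0.00560

0.00560


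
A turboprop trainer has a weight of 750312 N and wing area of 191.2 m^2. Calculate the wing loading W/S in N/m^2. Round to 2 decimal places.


Step 1: Wing loading = W / S = 750312 / 191.2
Step 2: Wing loading = 3924.23 N/m^2

3924.23


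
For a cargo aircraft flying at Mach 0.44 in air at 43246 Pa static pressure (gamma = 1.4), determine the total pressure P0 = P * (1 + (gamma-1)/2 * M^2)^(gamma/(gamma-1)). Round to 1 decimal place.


Step 1: (gamma-1)/2 * M^2 = 0.2 * 0.1936 = 0.03872
Step 2: 1 + 0.03872 = 1.03872
Step 3: Exponent gamma/(gamma-1) = 3.5
Step 4: P0 = 43246 * 1.03872^3.5 = 49395.9 Pa

49395.9


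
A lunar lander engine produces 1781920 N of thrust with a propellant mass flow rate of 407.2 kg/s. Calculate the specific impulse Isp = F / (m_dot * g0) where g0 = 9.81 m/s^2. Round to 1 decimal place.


Step 1: m_dot * g0 = 407.2 * 9.81 = 3994.63
Step 2: Isp = 1781920 / 3994.63 = 446.1 s

446.1


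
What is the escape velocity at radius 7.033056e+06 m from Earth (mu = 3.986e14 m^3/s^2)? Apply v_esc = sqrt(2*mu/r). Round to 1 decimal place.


Step 1: 2*mu/r = 2 * 3.986e14 / 7.033056e+06 = 113350441.1169
Step 2: v_esc = sqrt(113350441.1169) = 10646.6 m/s

10646.6


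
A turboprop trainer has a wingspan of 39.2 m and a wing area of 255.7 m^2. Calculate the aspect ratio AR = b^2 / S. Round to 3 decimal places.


Step 1: b^2 = 39.2^2 = 1536.64
Step 2: AR = 1536.64 / 255.7 = 6.010

6.010


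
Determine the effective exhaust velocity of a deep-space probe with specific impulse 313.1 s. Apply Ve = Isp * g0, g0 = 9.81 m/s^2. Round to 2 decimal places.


Step 1: Ve = Isp * g0 = 313.1 * 9.81
Step 2: Ve = 3071.51 m/s

3071.51


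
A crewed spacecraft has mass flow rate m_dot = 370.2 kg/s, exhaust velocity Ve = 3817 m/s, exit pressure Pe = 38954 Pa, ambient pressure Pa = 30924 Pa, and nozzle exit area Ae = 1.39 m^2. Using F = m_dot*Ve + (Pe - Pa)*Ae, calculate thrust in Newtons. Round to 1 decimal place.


Step 1: Momentum thrust = m_dot * Ve = 370.2 * 3817 = 1413053.4 N
Step 2: Pressure thrust = (Pe - Pa) * Ae = (38954 - 30924) * 1.39 = 11161.70 N
Step 3: Total thrust F = 1413053.4 + 11161.70 = 1424215.1 N

1424215.1


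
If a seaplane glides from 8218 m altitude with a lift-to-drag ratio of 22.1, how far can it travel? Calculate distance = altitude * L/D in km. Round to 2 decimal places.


Step 1: Glide distance = altitude * L/D = 8218 * 22.1 = 181617.8 m
Step 2: Convert to km: 181617.8 / 1000 = 181.62 km

181.62


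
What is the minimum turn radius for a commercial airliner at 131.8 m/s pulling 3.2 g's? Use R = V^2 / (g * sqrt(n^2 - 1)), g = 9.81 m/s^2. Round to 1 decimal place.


Step 1: V^2 = 131.8^2 = 17371.24
Step 2: n^2 - 1 = 3.2^2 - 1 = 9.24
Step 3: sqrt(9.24) = 3.039737
Step 4: R = 17371.24 / (9.81 * 3.039737) = 582.5 m

582.5


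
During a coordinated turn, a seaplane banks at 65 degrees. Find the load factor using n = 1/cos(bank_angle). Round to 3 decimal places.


Step 1: Convert 65 degrees to radians = 1.134464
Step 2: cos(65 deg) = 0.422618
Step 3: n = 1 / 0.422618 = 2.366

2.366


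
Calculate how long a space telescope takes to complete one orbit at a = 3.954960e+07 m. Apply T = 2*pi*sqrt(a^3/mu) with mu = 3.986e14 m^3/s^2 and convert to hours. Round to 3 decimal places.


Step 1: a^3 / mu = 6.186233e+22 / 3.986e14 = 1.551990e+08
Step 2: sqrt(1.551990e+08) = 12457.8901 s
Step 3: T = 2*pi * 12457.8901 = 78275.23 s
Step 4: T in hours = 78275.23 / 3600 = 21.743 hours

21.743


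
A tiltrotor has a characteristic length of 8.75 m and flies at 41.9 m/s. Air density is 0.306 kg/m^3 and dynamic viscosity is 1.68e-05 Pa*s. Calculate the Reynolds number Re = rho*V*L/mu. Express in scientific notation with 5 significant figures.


Step 1: Numerator = rho * V * L = 0.306 * 41.9 * 8.75 = 112.18725
Step 2: Re = 112.18725 / 1.68e-05
Step 3: Re = 6.6778e+06

6.6778e+06


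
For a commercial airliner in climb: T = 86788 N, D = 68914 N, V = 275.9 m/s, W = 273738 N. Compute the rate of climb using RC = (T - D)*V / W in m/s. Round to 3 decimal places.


Step 1: Excess thrust = T - D = 86788 - 68914 = 17874 N
Step 2: Excess power = 17874 * 275.9 = 4931436.6 W
Step 3: RC = 4931436.6 / 273738 = 18.015 m/s

18.015


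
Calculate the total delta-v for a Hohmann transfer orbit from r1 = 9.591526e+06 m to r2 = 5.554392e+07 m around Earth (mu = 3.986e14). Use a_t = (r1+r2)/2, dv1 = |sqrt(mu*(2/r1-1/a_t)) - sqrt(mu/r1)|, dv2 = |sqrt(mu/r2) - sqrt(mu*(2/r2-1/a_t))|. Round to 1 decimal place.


Step 1: Transfer semi-major axis a_t = (9.591526e+06 + 5.554392e+07) / 2 = 3.256772e+07 m
Step 2: v1 (circular at r1) = sqrt(mu/r1) = 6446.51 m/s
Step 3: v_t1 = sqrt(mu*(2/r1 - 1/a_t)) = 8418.78 m/s
Step 4: dv1 = |8418.78 - 6446.51| = 1972.27 m/s
Step 5: v2 (circular at r2) = 2678.86 m/s, v_t2 = 1453.79 m/s
Step 6: dv2 = |2678.86 - 1453.79| = 1225.08 m/s
Step 7: Total delta-v = 1972.27 + 1225.08 = 3197.3 m/s

3197.3


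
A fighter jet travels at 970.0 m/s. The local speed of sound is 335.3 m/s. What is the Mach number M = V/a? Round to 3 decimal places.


Step 1: M = V / a = 970.0 / 335.3
Step 2: M = 2.893

2.893


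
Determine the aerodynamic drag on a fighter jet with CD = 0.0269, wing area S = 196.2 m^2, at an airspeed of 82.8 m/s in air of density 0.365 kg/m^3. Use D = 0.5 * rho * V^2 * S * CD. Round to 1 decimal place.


Step 1: Dynamic pressure q = 0.5 * 0.365 * 82.8^2 = 1251.1908 Pa
Step 2: Drag D = q * S * CD = 1251.1908 * 196.2 * 0.0269
Step 3: D = 6603.5 N

6603.5


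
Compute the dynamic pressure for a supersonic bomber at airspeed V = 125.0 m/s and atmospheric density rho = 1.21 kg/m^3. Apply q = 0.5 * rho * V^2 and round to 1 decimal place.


Step 1: V^2 = 125.0^2 = 15625.0
Step 2: q = 0.5 * 1.21 * 15625.0
Step 3: q = 9453.1 Pa

9453.1


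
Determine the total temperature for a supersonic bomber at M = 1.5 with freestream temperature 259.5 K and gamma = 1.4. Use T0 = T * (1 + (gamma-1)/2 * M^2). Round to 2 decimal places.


Step 1: (gamma-1)/2 = 0.2
Step 2: M^2 = 2.25
Step 3: 1 + 0.2 * 2.25 = 1.45
Step 4: T0 = 259.5 * 1.45 = 376.28 K

376.28


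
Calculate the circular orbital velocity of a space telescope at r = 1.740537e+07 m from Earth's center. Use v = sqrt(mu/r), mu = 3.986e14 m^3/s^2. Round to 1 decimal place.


Step 1: mu / r = 3.986e14 / 1.740537e+07 = 22900978.2613
Step 2: v = sqrt(22900978.2613) = 4785.5 m/s

4785.5


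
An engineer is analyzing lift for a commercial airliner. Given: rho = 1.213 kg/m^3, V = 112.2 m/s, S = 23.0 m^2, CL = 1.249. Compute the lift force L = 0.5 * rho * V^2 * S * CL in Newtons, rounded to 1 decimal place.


Step 1: Calculate dynamic pressure q = 0.5 * 1.213 * 112.2^2 = 0.5 * 1.213 * 12588.84 = 7635.1315 Pa
Step 2: Multiply by wing area and lift coefficient: L = 7635.1315 * 23.0 * 1.249
Step 3: L = 175608.0236 * 1.249 = 219334.4 N

219334.4


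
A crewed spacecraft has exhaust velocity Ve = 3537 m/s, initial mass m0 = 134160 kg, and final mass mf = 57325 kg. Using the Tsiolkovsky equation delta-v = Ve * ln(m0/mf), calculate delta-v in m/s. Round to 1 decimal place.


Step 1: Mass ratio m0/mf = 134160 / 57325 = 2.34034
Step 2: ln(2.34034) = 0.850296
Step 3: delta-v = 3537 * 0.850296 = 3007.5 m/s

3007.5


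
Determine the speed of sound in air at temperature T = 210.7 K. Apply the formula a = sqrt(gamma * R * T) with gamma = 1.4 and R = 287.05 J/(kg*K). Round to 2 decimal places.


Step 1: gamma * R * T = 1.4 * 287.05 * 210.7 = 84674.009
Step 2: a = sqrt(84674.009) = 290.99 m/s

290.99


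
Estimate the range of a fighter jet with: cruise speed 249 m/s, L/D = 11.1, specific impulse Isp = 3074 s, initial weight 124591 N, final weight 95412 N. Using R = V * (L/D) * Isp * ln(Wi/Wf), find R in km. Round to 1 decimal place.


Step 1: Coefficient = V * (L/D) * Isp = 249 * 11.1 * 3074 = 8496228.6 m
Step 2: Wi/Wf = 124591 / 95412 = 1.305821
Step 3: ln(1.305821) = 0.266832
Step 4: R = 8496228.6 * 0.266832 = 2267065.8 m = 2267.1 km

2267.1


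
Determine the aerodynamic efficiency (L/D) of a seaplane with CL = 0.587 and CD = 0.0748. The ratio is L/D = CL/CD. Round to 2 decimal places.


Step 1: L/D = CL / CD = 0.587 / 0.0748
Step 2: L/D = 7.85

7.85


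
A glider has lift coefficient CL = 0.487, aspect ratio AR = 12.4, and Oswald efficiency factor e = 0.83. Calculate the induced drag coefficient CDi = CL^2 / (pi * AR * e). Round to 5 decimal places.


Step 1: CL^2 = 0.487^2 = 0.237169
Step 2: pi * AR * e = 3.14159 * 12.4 * 0.83 = 32.333272
Step 3: CDi = 0.237169 / 32.333272 = 0.00734

0.00734


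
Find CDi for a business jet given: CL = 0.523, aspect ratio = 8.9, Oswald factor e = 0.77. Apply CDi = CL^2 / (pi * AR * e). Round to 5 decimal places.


Step 1: CL^2 = 0.523^2 = 0.273529
Step 2: pi * AR * e = 3.14159 * 8.9 * 0.77 = 21.529334
Step 3: CDi = 0.273529 / 21.529334 = 0.01270

0.01270


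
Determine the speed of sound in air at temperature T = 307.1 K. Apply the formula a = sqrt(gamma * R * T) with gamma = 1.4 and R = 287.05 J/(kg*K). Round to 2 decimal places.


Step 1: gamma * R * T = 1.4 * 287.05 * 307.1 = 123414.277
Step 2: a = sqrt(123414.277) = 351.30 m/s

351.30


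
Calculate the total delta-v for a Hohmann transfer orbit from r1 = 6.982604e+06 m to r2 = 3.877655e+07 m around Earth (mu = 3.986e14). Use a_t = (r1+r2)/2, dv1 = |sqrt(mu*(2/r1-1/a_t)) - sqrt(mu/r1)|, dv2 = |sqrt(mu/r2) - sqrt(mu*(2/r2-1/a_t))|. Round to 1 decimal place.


Step 1: Transfer semi-major axis a_t = (6.982604e+06 + 3.877655e+07) / 2 = 2.287958e+07 m
Step 2: v1 (circular at r1) = sqrt(mu/r1) = 7555.44 m/s
Step 3: v_t1 = sqrt(mu*(2/r1 - 1/a_t)) = 9836.05 m/s
Step 4: dv1 = |9836.05 - 7555.44| = 2280.6 m/s
Step 5: v2 (circular at r2) = 3206.15 m/s, v_t2 = 1771.2 m/s
Step 6: dv2 = |3206.15 - 1771.2| = 1434.95 m/s
Step 7: Total delta-v = 2280.6 + 1434.95 = 3715.5 m/s

3715.5
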